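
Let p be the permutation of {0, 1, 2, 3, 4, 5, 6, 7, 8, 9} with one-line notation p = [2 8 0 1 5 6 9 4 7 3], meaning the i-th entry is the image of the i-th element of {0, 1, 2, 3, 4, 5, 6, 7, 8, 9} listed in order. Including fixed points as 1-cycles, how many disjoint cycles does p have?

The cycle decomposition is (0, 2)(1, 8, 7, 4, 5, 6, 9, 3), which has 2 cycles (counting 1-cycles).

2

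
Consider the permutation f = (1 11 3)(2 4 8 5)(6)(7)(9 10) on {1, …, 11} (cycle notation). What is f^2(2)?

8

2 lies in the 4-cycle (2 4 8 5).
Advancing 2 steps from 2: 2 → 4 → 8.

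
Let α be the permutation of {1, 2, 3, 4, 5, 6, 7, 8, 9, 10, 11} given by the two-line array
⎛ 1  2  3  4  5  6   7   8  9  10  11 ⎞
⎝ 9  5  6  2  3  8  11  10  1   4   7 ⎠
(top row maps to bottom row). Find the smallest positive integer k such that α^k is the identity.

Writing α as disjoint cycles, the cycle lengths are 7, 2, 2.
The order is lcm(7, 2, 2) = 14.

14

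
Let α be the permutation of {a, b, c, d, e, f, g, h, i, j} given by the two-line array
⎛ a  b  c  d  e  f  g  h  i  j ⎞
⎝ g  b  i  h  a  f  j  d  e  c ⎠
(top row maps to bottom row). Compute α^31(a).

Tracing a → g → … returns to a after 6 steps, so a lies in a 6-cycle (a, g, j, c, i, e).
On a 6-cycle, α^6 is the identity, so α^31 = α^1 there (31 ≡ 1 mod 6).
Advancing 1 step from a: a → g.

g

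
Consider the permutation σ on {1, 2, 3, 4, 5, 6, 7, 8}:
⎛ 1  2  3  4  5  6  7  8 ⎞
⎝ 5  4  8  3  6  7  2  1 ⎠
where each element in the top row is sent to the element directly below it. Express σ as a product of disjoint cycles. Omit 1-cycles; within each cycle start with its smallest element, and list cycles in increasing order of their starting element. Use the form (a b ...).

(1 5 6 7 2 4 3 8)

Iterating σ from 1 gives 1 → 5 → 6 → 7 → 2 → 4 → 3 → 8 → 1; that is the 8-cycle (1 5 6 7 2 4 3 8).
Repeating from the next unused element and collecting all non-trivial cycles gives (1 5 6 7 2 4 3 8).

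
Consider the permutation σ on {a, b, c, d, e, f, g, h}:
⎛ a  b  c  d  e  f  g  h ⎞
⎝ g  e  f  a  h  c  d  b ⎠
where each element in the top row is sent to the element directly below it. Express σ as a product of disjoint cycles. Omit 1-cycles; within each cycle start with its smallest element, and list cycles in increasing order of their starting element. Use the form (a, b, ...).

From a: a → g → d → a, closing the cycle (a, g, d).
Repeating from the next unused element and collecting all non-trivial cycles gives (a, g, d)(b, e, h)(c, f).

(a, g, d)(b, e, h)(c, f)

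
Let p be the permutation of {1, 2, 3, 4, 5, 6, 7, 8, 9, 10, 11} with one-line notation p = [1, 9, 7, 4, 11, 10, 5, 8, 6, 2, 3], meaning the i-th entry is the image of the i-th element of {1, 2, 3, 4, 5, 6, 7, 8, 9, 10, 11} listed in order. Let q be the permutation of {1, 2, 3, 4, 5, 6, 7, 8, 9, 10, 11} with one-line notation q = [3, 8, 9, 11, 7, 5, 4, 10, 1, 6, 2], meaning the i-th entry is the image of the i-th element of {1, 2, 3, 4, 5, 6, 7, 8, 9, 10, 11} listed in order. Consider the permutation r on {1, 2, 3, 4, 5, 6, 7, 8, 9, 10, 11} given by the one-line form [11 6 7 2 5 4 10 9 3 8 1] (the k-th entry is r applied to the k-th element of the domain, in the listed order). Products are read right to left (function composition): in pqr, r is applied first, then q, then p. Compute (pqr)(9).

6

Apply the permutations in order: r(9) = 3, then q(3) = 9, then p(9) = 6. So (pqr)(9) = 6.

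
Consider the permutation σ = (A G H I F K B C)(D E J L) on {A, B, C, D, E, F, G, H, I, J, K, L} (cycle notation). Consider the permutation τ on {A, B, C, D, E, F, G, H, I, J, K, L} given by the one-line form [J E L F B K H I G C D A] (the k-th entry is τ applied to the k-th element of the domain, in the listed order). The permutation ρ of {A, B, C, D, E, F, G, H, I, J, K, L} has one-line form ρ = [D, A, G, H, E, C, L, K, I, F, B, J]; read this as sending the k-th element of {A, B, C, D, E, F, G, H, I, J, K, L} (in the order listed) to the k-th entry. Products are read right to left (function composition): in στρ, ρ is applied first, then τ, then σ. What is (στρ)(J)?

(στρ)(J) = σ(τ(ρ(J))). ρ(J) = F, then τ(F) = K, then σ(K) = B, so the result is B.

B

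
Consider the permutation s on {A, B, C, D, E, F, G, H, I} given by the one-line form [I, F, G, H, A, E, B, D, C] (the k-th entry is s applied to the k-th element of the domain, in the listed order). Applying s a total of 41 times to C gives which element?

I

Tracing C → G → … returns to C after 7 steps, so C lies in a 7-cycle (A I C G B F E).
Since the cycle has length 7, s^41 acts on it the same as s^6 (41 mod 7 = 6).
Advancing 6 steps from C: C → G → B → F → E → A → I.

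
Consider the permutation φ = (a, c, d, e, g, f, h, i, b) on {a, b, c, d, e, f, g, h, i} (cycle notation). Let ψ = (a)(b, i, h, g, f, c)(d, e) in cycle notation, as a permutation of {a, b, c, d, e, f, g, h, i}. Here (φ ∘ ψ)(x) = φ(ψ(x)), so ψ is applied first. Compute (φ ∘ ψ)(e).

e

(φ ∘ ψ)(e) = φ(ψ(e)). ψ(e) = d, then φ(d) = e. So (φ ∘ ψ)(e) = e.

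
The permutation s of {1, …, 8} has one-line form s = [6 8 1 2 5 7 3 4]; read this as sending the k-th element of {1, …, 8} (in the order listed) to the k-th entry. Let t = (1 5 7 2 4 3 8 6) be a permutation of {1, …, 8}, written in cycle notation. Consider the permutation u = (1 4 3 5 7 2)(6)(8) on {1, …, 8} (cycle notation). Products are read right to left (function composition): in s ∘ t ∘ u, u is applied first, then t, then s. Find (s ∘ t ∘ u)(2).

5

Chase 2: u(2) = 1; t(1) = 5; s(5) = 5. Hence (s ∘ t ∘ u)(2) = 5.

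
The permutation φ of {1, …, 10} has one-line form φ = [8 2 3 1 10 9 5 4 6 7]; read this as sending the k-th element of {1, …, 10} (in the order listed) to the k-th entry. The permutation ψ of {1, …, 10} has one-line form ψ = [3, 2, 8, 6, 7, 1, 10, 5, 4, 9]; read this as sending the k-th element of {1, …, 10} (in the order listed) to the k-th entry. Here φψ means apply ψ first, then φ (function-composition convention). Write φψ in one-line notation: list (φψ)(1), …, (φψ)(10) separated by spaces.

3 2 4 9 5 8 7 10 1 6

(φψ)(x) = φ(ψ(x)). Computing each image: φ(ψ(1)) = φ(3) = 3, φ(ψ(2)) = φ(2) = 2, φ(ψ(3)) = φ(8) = 4, φ(ψ(4)) = φ(6) = 9, φ(ψ(5)) = φ(7) = 5, φ(ψ(6)) = φ(1) = 8, φ(ψ(7)) = φ(10) = 7, φ(ψ(8)) = φ(5) = 10, φ(ψ(9)) = φ(4) = 1, φ(ψ(10)) = φ(9) = 6.
Hence φψ = [3 2 4 9 5 8 7 10 1 6].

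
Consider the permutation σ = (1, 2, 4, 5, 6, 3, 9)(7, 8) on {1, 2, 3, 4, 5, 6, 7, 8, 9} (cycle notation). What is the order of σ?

The cycle type of σ is (7, 2).
Since disjoint cycles commute, ord(σ) = lcm(7, 2) = 14.

14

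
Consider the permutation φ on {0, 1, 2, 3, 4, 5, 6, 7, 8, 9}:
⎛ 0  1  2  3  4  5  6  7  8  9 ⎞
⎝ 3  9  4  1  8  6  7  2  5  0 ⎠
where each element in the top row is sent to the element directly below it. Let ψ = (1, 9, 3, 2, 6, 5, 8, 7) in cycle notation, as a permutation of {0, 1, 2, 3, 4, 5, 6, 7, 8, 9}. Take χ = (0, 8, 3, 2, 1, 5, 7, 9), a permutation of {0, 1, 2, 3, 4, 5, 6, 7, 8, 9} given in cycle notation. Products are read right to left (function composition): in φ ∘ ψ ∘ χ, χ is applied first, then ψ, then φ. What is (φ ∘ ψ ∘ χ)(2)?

0

(φ ∘ ψ ∘ χ)(2) = φ(ψ(χ(2))). χ(2) = 1, then ψ(1) = 9, then φ(9) = 0, so the result is 0.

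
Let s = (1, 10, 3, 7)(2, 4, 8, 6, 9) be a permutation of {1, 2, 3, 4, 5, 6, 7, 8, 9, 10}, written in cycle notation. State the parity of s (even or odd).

The cycle lengths are 5, 4, 1.
A cycle is odd iff its length is even; s has 1 even-length cycle, so sgn(s) = (−1)^1 and s is odd.

odd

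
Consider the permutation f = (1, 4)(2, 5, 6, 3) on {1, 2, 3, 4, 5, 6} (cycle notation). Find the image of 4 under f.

4 appears in (1, 4); the next entry (wrapping around) is 1.

1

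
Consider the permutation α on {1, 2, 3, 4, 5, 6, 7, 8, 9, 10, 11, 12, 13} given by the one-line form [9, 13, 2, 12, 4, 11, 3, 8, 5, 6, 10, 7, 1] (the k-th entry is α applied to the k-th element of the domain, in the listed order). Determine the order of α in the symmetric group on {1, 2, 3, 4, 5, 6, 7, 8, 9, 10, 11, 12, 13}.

9

Writing α as disjoint cycles, the cycle lengths are 9, 3, 1.
Since disjoint cycles commute, ord(α) = lcm(9, 3) = 9.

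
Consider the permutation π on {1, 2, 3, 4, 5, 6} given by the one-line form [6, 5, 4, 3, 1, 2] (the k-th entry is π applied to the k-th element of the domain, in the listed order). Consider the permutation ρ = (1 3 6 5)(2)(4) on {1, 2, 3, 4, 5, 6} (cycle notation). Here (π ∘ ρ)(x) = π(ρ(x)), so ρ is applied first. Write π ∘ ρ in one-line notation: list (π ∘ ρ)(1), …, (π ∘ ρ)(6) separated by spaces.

Chase each element through ρ then π: 1 → 3 → 4; 2 → 2 → 5; 3 → 6 → 2; 4 → 4 → 3; 5 → 1 → 6; 6 → 5 → 1.
Collecting the images, π ∘ ρ = [4 5 2 3 6 1].

4 5 2 3 6 1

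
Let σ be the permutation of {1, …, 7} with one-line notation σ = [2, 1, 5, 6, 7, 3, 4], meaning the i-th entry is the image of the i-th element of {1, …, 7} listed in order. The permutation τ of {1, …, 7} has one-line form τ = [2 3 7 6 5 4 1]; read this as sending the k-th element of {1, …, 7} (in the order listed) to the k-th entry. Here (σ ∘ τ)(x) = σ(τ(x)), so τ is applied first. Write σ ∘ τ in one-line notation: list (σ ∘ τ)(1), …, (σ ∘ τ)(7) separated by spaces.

For each element, apply τ then σ: 1 → 2 → 1; 2 → 3 → 5; 3 → 7 → 4; 4 → 6 → 3; 5 → 5 → 7; 6 → 4 → 6; 7 → 1 → 2.
So σ ∘ τ in one-line form is 1 5 4 3 7 6 2.

1 5 4 3 7 6 2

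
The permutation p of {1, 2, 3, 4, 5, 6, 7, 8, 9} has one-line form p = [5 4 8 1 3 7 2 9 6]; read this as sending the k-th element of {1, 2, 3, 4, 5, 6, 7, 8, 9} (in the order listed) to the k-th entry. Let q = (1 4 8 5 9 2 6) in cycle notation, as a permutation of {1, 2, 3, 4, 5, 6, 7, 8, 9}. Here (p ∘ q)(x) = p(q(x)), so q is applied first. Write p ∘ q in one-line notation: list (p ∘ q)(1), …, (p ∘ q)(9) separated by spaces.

1 7 8 9 6 5 2 3 4

Chase each element through q then p: 1 → 4 → 1; 2 → 6 → 7; 3 → 3 → 8; 4 → 8 → 9; 5 → 9 → 6; 6 → 1 → 5; 7 → 7 → 2; 8 → 5 → 3; 9 → 2 → 4.
So p ∘ q in one-line form is 1 7 8 9 6 5 2 3 4.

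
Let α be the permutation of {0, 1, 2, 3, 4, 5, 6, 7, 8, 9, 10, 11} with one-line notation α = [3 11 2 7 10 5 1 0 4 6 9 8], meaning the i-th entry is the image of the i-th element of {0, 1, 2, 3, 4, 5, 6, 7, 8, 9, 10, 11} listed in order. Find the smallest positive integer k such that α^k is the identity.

Writing α as disjoint cycles, the cycle lengths are 7, 3, 1, 1.
Since disjoint cycles commute, ord(α) = lcm(7, 3) = 21.

21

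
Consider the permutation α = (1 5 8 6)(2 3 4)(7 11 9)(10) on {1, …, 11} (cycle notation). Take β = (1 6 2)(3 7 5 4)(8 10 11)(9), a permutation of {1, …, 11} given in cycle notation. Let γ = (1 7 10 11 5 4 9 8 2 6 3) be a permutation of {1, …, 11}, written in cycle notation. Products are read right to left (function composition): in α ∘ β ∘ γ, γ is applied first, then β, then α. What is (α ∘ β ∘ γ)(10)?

Apply the permutations in order: γ(10) = 11, then β(11) = 8, then α(8) = 6. So (α ∘ β ∘ γ)(10) = 6.

6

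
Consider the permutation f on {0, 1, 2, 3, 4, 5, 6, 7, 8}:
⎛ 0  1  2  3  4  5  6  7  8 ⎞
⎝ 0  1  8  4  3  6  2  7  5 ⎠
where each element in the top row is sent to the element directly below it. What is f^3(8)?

Tracing 8 → 5 → … returns to 8 after 4 steps, so 8 lies in a 4-cycle (2, 8, 5, 6).
Stepping 3 places around the cycle: 8 → 5 → 6 → 2.

2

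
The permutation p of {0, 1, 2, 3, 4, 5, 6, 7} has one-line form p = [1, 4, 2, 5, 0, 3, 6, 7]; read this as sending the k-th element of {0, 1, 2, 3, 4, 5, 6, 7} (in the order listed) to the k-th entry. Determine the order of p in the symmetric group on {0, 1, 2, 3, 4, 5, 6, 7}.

6

The disjoint-cycle form of p has cycle lengths 3, 2, 1, 1, 1.
The order of p is the least common multiple of its cycle lengths: lcm(3, 2) = 6.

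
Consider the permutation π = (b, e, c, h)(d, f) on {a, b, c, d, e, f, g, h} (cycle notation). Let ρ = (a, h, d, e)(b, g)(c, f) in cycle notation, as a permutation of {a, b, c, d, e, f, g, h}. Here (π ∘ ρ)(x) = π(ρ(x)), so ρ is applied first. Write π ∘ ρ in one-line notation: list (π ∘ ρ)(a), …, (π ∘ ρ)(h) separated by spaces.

b g d c a h e f

For each element, apply ρ then π: a → h → b; b → g → g; c → f → d; d → e → c; e → a → a; f → c → h; g → b → e; h → d → f.
Collecting the images, π ∘ ρ = [b g d c a h e f].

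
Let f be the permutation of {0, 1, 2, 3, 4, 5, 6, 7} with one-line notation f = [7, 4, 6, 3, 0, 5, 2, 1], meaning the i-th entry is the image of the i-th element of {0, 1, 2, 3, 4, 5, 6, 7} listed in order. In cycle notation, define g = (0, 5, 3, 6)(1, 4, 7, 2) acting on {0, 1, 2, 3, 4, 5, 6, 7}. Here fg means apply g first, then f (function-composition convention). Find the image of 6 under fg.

First apply g: g(6) = 0, then f(0) = 7. Thus (fg)(6) = 7.

7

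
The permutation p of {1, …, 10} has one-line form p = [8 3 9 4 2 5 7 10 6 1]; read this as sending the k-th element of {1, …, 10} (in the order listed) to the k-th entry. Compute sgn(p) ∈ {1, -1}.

1

In disjoint-cycle form the cycle lengths are 5, 3, 1, 1.
A cycle of length ℓ contributes ℓ−1 transpositions, so p is a product of 4 + 2 = 6 transpositions — even.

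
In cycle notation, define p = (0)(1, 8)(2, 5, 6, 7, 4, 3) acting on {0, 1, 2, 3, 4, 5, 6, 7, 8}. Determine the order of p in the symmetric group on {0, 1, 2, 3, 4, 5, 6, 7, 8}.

6

The cycle type of p is (6, 2, 1).
Since disjoint cycles commute, ord(p) = lcm(6, 2) = 6.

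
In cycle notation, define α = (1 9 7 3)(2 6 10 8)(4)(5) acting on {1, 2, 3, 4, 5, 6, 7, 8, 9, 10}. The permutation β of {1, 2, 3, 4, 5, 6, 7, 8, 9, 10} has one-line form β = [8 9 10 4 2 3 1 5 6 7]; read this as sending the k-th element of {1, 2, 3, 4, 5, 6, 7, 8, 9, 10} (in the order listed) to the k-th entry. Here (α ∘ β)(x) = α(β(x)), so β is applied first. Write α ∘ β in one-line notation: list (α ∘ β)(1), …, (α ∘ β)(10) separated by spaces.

(α ∘ β)(x) = α(β(x)). Computing each image: α(β(1)) = α(8) = 2, α(β(2)) = α(9) = 7, α(β(3)) = α(10) = 8, α(β(4)) = α(4) = 4, α(β(5)) = α(2) = 6, α(β(6)) = α(3) = 1, α(β(7)) = α(1) = 9, α(β(8)) = α(5) = 5, α(β(9)) = α(6) = 10, α(β(10)) = α(7) = 3.
Hence α ∘ β = [2 7 8 4 6 1 9 5 10 3].

2 7 8 4 6 1 9 5 10 3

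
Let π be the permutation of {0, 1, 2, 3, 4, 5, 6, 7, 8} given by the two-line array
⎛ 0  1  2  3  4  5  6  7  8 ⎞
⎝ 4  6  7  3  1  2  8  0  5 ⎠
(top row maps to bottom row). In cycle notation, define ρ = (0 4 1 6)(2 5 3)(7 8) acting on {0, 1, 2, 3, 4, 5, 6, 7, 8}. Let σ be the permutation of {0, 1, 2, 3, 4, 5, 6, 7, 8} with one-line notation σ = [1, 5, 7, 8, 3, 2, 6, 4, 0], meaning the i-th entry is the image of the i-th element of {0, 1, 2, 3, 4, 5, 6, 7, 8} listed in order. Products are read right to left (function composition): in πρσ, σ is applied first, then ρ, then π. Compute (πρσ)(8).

Apply the permutations in order: σ(8) = 0, then ρ(0) = 4, then π(4) = 1. So (πρσ)(8) = 1.

1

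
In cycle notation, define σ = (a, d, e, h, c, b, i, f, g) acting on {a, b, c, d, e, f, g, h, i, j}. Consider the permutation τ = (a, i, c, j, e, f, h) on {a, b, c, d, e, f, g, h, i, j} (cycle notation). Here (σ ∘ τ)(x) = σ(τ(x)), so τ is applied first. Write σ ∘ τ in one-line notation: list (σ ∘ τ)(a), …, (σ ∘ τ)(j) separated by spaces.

f i j e g c a d b h

(σ ∘ τ)(x) = σ(τ(x)). Computing each image: σ(τ(a)) = σ(i) = f, σ(τ(b)) = σ(b) = i, σ(τ(c)) = σ(j) = j, σ(τ(d)) = σ(d) = e, σ(τ(e)) = σ(f) = g, σ(τ(f)) = σ(h) = c, σ(τ(g)) = σ(g) = a, σ(τ(h)) = σ(a) = d, σ(τ(i)) = σ(c) = b, σ(τ(j)) = σ(e) = h.
Hence σ ∘ τ = [f i j e g c a d b h].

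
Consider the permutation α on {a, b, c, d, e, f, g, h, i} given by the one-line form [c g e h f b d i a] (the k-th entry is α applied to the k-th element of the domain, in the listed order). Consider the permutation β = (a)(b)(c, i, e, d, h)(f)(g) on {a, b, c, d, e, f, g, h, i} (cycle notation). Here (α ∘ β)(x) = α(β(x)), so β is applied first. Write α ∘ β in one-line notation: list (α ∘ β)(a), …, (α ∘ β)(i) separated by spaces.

c g a i h b d e f

Chase each element through β then α: a → a → c; b → b → g; c → i → a; d → h → i; e → d → h; f → f → b; g → g → d; h → c → e; i → e → f.
Collecting the images, α ∘ β = [c g a i h b d e f].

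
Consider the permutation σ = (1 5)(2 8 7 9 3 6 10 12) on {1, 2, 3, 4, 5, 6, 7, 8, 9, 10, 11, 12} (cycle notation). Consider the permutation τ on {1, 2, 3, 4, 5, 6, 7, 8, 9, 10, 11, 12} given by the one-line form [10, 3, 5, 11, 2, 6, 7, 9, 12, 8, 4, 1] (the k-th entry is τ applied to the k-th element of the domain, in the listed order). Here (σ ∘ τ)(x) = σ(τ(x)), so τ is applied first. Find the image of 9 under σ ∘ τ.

τ(9) = 12, then σ(12) = 2; composing gives (σ ∘ τ)(9) = 2.

2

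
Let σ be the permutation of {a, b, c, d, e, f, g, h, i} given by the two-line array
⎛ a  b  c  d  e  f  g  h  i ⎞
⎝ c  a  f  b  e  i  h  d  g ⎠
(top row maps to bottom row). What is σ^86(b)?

h

Tracing b → a → … returns to b after 8 steps, so b lies in an 8-cycle (a, c, f, i, g, h, d, b).
Powers repeat with period 8 on this cycle, and 86 mod 8 = 6, so σ^86(b) = σ^6(b).
Advancing 6 steps from b: b → a → c → f → i → g → h.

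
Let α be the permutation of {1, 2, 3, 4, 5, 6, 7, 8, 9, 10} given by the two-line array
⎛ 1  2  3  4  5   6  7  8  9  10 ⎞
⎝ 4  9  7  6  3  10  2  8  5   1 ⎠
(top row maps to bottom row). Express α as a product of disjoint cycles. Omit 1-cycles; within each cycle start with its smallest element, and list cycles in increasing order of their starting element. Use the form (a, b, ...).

(1, 4, 6, 10)(2, 9, 5, 3, 7)

Iterating α from 1 gives 1 → 4 → 6 → 10 → 1; that is the 4-cycle (1, 4, 6, 10).
Continuing from each remaining unvisited element yields (1, 4, 6, 10)(2, 9, 5, 3, 7).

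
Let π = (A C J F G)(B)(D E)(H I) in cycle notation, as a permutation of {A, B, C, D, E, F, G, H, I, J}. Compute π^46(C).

J

C lies in the 5-cycle (A C J F G).
Since the cycle has length 5, π^46 acts on it the same as π^1 (46 mod 5 = 1).
Advancing 1 step from C: C → J.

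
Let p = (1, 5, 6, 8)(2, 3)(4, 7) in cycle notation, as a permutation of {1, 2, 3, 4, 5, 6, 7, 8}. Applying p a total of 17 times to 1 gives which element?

5

1 lies in the 4-cycle (1, 5, 6, 8).
Since the cycle has length 4, p^17 acts on it the same as p^1 (17 mod 4 = 1).
Stepping 1 place around the cycle: 1 → 5.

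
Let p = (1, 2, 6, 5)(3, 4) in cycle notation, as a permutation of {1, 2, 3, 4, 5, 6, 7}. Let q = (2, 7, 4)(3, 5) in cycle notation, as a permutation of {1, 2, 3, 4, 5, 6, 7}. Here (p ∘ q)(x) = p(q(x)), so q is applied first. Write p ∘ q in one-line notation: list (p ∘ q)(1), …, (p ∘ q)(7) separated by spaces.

2 7 1 6 4 5 3

Chase each element through q then p: 1 → 1 → 2; 2 → 7 → 7; 3 → 5 → 1; 4 → 2 → 6; 5 → 3 → 4; 6 → 6 → 5; 7 → 4 → 3.
So p ∘ q in one-line form is 2 7 1 6 4 5 3.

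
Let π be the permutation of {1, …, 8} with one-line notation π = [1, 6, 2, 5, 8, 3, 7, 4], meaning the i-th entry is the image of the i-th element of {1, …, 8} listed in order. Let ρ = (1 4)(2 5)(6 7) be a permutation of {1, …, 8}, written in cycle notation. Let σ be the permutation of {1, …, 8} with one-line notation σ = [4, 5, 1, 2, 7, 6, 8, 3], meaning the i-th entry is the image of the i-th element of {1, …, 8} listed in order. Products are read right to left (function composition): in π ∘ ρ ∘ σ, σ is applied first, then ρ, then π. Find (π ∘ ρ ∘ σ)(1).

(π ∘ ρ ∘ σ)(1) = π(ρ(σ(1))). σ(1) = 4, then ρ(4) = 1, then π(1) = 1, so the result is 1.

1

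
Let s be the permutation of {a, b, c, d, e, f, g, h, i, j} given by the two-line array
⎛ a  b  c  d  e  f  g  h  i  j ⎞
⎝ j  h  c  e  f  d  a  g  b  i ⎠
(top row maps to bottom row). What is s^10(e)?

f

Tracing e → f → … returns to e after 3 steps, so e lies in a 3-cycle (d e f).
Since the cycle has length 3, s^10 acts on it the same as s^1 (10 mod 3 = 1).
Advancing 1 step from e: e → f.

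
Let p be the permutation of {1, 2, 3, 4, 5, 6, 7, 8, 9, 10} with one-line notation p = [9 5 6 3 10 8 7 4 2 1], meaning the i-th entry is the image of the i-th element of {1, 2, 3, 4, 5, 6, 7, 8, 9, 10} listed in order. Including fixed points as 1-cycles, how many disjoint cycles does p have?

3

The cycle decomposition is (1, 9, 2, 5, 10)(3, 6, 8, 4)(7), which has 3 cycles (counting 1-cycles).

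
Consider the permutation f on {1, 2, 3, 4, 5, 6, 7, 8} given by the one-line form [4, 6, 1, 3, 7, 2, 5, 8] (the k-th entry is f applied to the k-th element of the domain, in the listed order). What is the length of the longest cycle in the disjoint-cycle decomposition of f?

3

Decomposing into disjoint cycles gives (1 4 3)(2 6)(5 7); the longest has length 3.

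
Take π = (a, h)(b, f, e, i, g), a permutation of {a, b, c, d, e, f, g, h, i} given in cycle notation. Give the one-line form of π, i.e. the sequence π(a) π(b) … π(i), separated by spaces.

Each element maps to the next entry in its cycle (wrapping to the front): a↦h, b↦f, c↦c, d↦d, e↦i, f↦e, g↦b, h↦a, i↦g.
So the one-line form is h f c d i e b a g.

h f c d i e b a g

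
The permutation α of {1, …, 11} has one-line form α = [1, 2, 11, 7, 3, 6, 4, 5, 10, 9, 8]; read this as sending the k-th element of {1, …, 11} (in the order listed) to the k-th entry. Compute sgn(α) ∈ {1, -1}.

-1

In disjoint-cycle form the cycle lengths are 4, 2, 2, 1, 1, 1.
A cycle is odd iff its length is even; α has 3 even-length cycles, so sgn(α) = (−1)^3 and α is odd.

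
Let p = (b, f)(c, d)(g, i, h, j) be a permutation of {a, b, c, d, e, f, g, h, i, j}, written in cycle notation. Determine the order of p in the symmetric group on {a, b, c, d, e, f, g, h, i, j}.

4

The disjoint cycles have lengths 4, 2, 2, 1, 1.
The order is lcm(4, 2, 2) = 4.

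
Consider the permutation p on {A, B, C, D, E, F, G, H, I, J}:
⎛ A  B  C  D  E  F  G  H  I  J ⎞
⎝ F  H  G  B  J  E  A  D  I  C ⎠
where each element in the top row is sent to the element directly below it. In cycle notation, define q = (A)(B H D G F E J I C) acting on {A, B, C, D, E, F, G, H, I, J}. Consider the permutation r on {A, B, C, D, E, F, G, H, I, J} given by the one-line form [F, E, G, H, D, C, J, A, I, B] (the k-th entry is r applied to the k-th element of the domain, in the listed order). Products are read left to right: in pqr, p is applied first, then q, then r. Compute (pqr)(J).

Apply the permutations in order: p(J) = C, then q(C) = B, then r(B) = E. So (pqr)(J) = E.

E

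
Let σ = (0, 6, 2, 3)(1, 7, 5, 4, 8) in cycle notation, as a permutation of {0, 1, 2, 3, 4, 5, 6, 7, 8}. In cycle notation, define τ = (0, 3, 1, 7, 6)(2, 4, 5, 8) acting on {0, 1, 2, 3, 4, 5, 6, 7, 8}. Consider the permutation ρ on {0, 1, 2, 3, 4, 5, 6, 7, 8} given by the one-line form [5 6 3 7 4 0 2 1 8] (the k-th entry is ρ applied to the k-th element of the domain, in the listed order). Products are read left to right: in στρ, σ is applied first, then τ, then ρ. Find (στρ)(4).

(στρ)(4) = ρ(τ(σ(4))). σ(4) = 8, then τ(8) = 2, then ρ(2) = 3, so the result is 3.

3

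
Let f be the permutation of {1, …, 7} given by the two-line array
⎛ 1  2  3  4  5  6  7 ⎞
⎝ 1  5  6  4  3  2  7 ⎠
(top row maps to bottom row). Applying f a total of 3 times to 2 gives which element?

6

Tracing 2 → 5 → … returns to 2 after 4 steps, so 2 lies in a 4-cycle (2 5 3 6).
Stepping 3 places around the cycle: 2 → 5 → 3 → 6.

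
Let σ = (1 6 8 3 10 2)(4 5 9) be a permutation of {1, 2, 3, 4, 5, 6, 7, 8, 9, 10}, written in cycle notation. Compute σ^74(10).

1

10 lies in the 6-cycle (1 6 8 3 10 2).
On a 6-cycle, σ^6 is the identity, so σ^74 = σ^2 there (74 ≡ 2 mod 6).
Advancing 2 steps from 10: 10 → 2 → 1.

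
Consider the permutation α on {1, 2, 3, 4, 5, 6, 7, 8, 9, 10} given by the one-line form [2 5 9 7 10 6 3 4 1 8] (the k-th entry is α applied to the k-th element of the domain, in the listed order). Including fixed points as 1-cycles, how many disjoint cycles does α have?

2

The cycle decomposition is (1, 2, 5, 10, 8, 4, 7, 3, 9)(6), which has 2 cycles (counting 1-cycles).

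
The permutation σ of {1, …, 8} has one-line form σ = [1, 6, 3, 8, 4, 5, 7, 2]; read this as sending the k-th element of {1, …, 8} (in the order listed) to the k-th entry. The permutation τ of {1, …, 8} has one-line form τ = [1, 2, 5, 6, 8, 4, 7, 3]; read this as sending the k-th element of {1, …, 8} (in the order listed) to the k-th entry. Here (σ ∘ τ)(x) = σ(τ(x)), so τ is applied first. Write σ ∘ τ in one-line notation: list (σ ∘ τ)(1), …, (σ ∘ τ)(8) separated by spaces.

1 6 4 5 2 8 7 3

For each element, apply τ then σ: 1 → 1 → 1; 2 → 2 → 6; 3 → 5 → 4; 4 → 6 → 5; 5 → 8 → 2; 6 → 4 → 8; 7 → 7 → 7; 8 → 3 → 3.
So σ ∘ τ in one-line form is 1 6 4 5 2 8 7 3.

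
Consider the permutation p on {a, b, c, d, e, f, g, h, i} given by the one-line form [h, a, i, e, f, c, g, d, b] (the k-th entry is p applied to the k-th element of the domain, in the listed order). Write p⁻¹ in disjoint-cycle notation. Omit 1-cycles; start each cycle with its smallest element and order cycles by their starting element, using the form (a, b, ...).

The cycle decomposition of p is (a, h, d, e, f, c, i, b).
The inverse reverses every cycle; in canonical form, p⁻¹ = (a, b, i, c, f, e, d, h).

(a, b, i, c, f, e, d, h)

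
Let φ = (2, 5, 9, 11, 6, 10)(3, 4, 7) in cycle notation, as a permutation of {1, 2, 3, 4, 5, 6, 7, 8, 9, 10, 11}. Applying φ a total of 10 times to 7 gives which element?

3

7 lies in the 3-cycle (3, 4, 7).
Since the cycle has length 3, φ^10 acts on it the same as φ^1 (10 mod 3 = 1).
Stepping 1 place around the cycle: 7 → 3.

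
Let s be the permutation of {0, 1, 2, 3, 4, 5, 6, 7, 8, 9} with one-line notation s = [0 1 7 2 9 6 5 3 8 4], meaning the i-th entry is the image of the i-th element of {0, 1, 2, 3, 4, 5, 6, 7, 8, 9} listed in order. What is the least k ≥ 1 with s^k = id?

Writing s as disjoint cycles, the cycle lengths are 3, 2, 2, 1, 1, 1.
The order of s is the least common multiple of its cycle lengths: lcm(3, 2, 2) = 6.

6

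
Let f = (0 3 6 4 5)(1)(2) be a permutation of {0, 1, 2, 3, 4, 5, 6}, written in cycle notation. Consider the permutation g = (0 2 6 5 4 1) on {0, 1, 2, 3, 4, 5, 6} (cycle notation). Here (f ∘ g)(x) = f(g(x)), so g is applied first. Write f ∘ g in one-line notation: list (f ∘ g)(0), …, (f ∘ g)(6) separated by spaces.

Chase each element through g then f: 0 → 2 → 2; 1 → 0 → 3; 2 → 6 → 4; 3 → 3 → 6; 4 → 1 → 1; 5 → 4 → 5; 6 → 5 → 0.
So f ∘ g in one-line form is 2 3 4 6 1 5 0.

2 3 4 6 1 5 0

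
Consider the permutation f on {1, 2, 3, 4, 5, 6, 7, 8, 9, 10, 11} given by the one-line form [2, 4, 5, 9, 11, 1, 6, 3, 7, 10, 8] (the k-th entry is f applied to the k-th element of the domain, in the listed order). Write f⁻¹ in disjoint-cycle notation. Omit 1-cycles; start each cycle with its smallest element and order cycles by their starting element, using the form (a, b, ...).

First write f in disjoint cycles: (1, 2, 4, 9, 7, 6)(3, 5, 11, 8).
The inverse reverses every cycle; in canonical form, f⁻¹ = (1, 6, 7, 9, 4, 2)(3, 8, 11, 5).

(1, 6, 7, 9, 4, 2)(3, 8, 11, 5)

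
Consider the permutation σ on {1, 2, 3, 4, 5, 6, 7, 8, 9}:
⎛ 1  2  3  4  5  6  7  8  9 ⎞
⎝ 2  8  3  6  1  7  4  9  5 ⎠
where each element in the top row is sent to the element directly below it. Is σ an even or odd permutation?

In disjoint-cycle form the cycle lengths are 5, 3, 1.
A cycle of length ℓ contributes ℓ−1 transpositions, so σ is a product of 4 + 2 = 6 transpositions — even.

even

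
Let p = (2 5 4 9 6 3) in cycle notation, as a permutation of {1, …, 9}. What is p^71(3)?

3 lies in the 6-cycle (2 5 4 9 6 3).
Since the cycle has length 6, p^71 acts on it the same as p^5 (71 mod 6 = 5).
Stepping 5 places around the cycle: 3 → 2 → 5 → 4 → 9 → 6.

6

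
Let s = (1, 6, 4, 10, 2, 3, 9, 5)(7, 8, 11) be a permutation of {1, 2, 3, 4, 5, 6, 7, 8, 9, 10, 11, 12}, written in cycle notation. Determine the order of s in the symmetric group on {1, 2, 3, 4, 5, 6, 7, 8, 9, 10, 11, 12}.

The cycle type of s is (8, 3, 1).
The order of s is the least common multiple of its cycle lengths: lcm(8, 3) = 24.

24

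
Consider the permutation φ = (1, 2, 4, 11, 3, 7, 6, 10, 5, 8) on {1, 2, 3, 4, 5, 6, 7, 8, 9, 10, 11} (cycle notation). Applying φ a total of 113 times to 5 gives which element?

2

5 lies in the 10-cycle (1, 2, 4, 11, 3, 7, 6, 10, 5, 8).
Since the cycle has length 10, φ^113 acts on it the same as φ^3 (113 mod 10 = 3).
Stepping 3 places around the cycle: 5 → 8 → 1 → 2.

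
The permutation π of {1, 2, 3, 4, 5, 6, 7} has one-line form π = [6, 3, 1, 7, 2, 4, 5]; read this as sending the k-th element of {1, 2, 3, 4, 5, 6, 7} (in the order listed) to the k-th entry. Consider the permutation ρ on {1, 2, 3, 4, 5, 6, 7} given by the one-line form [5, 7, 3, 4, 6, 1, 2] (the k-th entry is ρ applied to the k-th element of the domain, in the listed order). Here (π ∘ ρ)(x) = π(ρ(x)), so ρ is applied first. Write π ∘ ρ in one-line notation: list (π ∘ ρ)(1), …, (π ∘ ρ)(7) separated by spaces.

(π ∘ ρ)(x) = π(ρ(x)). Computing each image: π(ρ(1)) = π(5) = 2, π(ρ(2)) = π(7) = 5, π(ρ(3)) = π(3) = 1, π(ρ(4)) = π(4) = 7, π(ρ(5)) = π(6) = 4, π(ρ(6)) = π(1) = 6, π(ρ(7)) = π(2) = 3.
Hence π ∘ ρ = [2 5 1 7 4 6 3].

2 5 1 7 4 6 3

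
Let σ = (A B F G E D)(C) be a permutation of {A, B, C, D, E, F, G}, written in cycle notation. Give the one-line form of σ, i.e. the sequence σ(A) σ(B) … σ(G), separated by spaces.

B F C A D G E

Each element maps to the next entry in its cycle (wrapping to the front): A→B, B→F, C→C, D→A, E→D, F→G, G→E.
Listing these in domain order gives B F C A D G E.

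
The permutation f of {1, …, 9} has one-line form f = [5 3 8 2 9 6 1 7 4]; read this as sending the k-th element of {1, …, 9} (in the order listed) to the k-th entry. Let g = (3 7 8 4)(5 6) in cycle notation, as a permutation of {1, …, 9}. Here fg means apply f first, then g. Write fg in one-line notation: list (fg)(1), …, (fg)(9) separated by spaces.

For each element, apply f then g: 1 → 5 → 6; 2 → 3 → 7; 3 → 8 → 4; 4 → 2 → 2; 5 → 9 → 9; 6 → 6 → 5; 7 → 1 → 1; 8 → 7 → 8; 9 → 4 → 3.
Collecting the images, fg = [6 7 4 2 9 5 1 8 3].

6 7 4 2 9 5 1 8 3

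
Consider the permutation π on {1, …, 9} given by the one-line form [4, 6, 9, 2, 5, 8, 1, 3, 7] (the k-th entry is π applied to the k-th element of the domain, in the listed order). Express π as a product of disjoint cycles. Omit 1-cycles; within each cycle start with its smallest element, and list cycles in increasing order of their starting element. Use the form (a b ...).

From 1: 1 → 4 → 2 → 6 → 8 → 3 → 9 → 7 → 1, closing the cycle (1 4 2 6 8 3 9 7).
Continuing from each remaining unvisited element yields (1 4 2 6 8 3 9 7).

(1 4 2 6 8 3 9 7)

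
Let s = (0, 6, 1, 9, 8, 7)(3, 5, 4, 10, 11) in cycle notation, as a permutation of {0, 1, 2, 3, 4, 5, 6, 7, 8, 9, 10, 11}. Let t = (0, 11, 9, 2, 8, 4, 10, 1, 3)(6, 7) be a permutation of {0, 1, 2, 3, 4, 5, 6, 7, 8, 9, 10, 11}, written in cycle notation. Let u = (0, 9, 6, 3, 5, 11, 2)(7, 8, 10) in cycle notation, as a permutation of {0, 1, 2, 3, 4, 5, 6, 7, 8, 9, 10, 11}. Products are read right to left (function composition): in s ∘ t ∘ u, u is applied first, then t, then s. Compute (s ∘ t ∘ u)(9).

(s ∘ t ∘ u)(9) = s(t(u(9))). u(9) = 6, then t(6) = 7, then s(7) = 0, so the result is 0.

0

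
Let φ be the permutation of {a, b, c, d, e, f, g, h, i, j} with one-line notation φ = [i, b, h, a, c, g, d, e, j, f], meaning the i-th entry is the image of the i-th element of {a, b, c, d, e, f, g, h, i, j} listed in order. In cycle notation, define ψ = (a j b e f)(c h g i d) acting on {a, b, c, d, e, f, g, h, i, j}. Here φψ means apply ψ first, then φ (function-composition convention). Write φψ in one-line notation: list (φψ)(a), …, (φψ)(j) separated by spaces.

f c e h g i j d a b

Chase each element through ψ then φ: a → j → f; b → e → c; c → h → e; d → c → h; e → f → g; f → a → i; g → i → j; h → g → d; i → d → a; j → b → b.
Collecting the images, φψ = [f c e h g i j d a b].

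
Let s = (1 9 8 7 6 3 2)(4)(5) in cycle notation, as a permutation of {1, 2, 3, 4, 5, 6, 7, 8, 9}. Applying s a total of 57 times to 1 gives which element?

1 lies in the 7-cycle (1 9 8 7 6 3 2).
Powers repeat with period 7 on this cycle, and 57 mod 7 = 1, so s^57(1) = s^1(1).
Stepping 1 place around the cycle: 1 → 9.

9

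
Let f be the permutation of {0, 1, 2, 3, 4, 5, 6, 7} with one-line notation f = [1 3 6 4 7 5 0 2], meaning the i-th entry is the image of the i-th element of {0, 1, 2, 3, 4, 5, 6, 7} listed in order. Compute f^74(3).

Tracing 3 → 4 → … returns to 3 after 7 steps, so 3 lies in a 7-cycle (0, 1, 3, 4, 7, 2, 6).
On a 7-cycle, f^7 is the identity, so f^74 = f^4 there (74 ≡ 4 mod 7).
Stepping 4 places around the cycle: 3 → 4 → 7 → 2 → 6.

6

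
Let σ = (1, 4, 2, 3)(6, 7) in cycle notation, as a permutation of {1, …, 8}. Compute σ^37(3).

3 lies in the 4-cycle (1, 4, 2, 3).
Powers repeat with period 4 on this cycle, and 37 mod 4 = 1, so σ^37(3) = σ^1(3).
Stepping 1 place around the cycle: 3 → 1.

1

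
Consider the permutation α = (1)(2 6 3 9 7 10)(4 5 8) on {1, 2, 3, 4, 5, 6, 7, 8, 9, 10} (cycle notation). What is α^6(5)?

5

5 lies in the 3-cycle (4 5 8).
Since the cycle has length 3, α^6 acts on it the same as α^0 (6 mod 3 = 0).
So α^6(5) = 5.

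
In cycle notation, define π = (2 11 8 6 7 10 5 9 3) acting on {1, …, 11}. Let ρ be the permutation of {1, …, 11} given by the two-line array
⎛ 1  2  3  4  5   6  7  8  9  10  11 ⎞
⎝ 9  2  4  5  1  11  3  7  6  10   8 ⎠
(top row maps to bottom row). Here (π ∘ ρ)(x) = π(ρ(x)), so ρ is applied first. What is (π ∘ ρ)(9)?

7

First apply ρ: ρ(9) = 6, then π(6) = 7. Thus (π ∘ ρ)(9) = 7.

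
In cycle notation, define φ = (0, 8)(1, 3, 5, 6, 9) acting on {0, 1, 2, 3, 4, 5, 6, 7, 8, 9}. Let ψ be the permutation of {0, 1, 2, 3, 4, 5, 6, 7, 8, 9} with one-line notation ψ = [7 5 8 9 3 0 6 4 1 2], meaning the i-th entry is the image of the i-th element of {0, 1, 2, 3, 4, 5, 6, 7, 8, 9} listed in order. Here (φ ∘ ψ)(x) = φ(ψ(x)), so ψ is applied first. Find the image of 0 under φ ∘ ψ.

First apply ψ: ψ(0) = 7, then φ(7) = 7. Thus (φ ∘ ψ)(0) = 7.

7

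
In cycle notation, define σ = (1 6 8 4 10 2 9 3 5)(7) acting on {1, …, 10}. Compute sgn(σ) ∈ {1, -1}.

1

The cycle lengths are 9, 1.
A cycle of length ℓ contributes ℓ−1 transpositions, so σ is a product of 8 transpositions — even.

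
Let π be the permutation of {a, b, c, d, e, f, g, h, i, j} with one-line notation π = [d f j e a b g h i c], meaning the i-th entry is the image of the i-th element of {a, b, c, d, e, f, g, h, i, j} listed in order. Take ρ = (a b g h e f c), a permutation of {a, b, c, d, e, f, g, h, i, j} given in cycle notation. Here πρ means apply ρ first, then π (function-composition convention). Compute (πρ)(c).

First apply ρ: ρ(c) = a, then π(a) = d. Thus (πρ)(c) = d.

d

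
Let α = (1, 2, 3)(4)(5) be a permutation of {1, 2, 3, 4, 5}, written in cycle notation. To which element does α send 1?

2

1 appears in (1, 2, 3); the next entry (wrapping around) is 2.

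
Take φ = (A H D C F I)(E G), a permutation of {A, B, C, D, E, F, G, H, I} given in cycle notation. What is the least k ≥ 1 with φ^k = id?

The disjoint cycles have lengths 6, 2, 1.
Since disjoint cycles commute, ord(φ) = lcm(6, 2) = 6.

6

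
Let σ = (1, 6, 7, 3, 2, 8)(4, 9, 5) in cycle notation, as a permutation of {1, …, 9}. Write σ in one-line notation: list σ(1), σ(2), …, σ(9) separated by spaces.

Each element maps to the next entry in its cycle (wrapping to the front): 1↦6, 2↦8, 3↦2, 4↦9, 5↦4, 6↦7, 7↦3, 8↦1, 9↦5.
So the one-line form is 6 8 2 9 4 7 3 1 5.

6 8 2 9 4 7 3 1 5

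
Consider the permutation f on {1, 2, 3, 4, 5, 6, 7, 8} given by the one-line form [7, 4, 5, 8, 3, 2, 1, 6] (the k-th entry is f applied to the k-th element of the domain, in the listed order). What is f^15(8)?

4

Tracing 8 → 6 → … returns to 8 after 4 steps, so 8 lies in a 4-cycle (2, 4, 8, 6).
Since the cycle has length 4, f^15 acts on it the same as f^3 (15 mod 4 = 3).
Advancing 3 steps from 8: 8 → 6 → 2 → 4.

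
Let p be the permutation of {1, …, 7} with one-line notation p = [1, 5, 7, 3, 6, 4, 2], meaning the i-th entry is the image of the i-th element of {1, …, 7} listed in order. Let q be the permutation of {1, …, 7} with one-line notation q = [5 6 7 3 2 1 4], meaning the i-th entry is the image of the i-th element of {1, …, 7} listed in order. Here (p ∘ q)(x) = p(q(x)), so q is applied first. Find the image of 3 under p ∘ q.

2

q(3) = 7, then p(7) = 2; composing gives (p ∘ q)(3) = 2.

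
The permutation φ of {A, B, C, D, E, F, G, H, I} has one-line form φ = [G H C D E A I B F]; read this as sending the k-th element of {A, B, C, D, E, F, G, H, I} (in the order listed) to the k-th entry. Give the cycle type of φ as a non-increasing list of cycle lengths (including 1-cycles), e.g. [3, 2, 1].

The disjoint cycles are (A, G, I, F)(B, H)(C)(D)(E), with lengths 4, 2, 1, 1, 1 in non-increasing order.

[4, 2, 1, 1, 1]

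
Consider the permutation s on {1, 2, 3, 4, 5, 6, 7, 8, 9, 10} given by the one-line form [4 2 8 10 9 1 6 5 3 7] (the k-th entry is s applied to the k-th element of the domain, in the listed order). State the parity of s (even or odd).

In disjoint-cycle form the cycle lengths are 5, 4, 1.
A cycle is odd iff its length is even; s has 1 even-length cycle, so sgn(s) = (−1)^1 and s is odd.

odd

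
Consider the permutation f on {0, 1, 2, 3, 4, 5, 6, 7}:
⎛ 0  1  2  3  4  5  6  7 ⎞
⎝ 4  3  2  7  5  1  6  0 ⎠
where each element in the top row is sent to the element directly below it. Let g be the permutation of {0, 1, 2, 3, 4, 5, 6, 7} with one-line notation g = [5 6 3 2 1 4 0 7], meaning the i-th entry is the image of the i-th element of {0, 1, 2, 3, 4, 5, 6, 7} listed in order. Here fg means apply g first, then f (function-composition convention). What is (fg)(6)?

4

First apply g: g(6) = 0, then f(0) = 4. Thus (fg)(6) = 4.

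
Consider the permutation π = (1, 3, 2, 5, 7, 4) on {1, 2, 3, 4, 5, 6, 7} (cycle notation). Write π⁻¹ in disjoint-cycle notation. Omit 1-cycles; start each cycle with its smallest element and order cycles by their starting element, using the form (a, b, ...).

If π sends a → b within a cycle, π⁻¹ sends b → a; equivalently, reverse each cycle.
Reversing each cycle of π and rotating so the smallest element leads gives (1, 4, 7, 5, 2, 3).

(1, 4, 7, 5, 2, 3)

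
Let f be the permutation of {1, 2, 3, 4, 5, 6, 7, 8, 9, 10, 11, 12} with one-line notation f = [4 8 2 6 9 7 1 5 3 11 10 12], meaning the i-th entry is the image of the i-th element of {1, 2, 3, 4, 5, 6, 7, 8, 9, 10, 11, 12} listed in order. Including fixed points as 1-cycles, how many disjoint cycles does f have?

The cycle decomposition is (1 4 6 7)(2 8 5 9 3)(10 11)(12), which has 4 cycles (counting 1-cycles).

4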